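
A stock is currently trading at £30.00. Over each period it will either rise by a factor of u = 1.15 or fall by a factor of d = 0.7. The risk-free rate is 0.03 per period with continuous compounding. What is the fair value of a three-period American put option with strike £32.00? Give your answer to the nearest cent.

Risk-neutral probability p = (e^0.03 − 0.7)/(1.15 − 0.7) = 0.3305/0.4500 = 0.7343
Terminal stock prices: S_uuu = 45.63, S_uud = 27.77, S_udd = 16.9, S_ddd = 10.29
Terminal payoffs (K − S): max(-13.63, 0) = 0, max(4.228, 0) = 4.228, max(15.1, 0) = 15.1, max(21.71, 0) = 21.71
Node uu (S = 39.67): continuation = e^(−0.03)·[0.7343·0.0000 + 0.2657·4.2275] = 1.0899; exercise value = 0.0000 ≤ continuation, so V_uu = 1.0899
Node ud (S = 24.15): continuation = e^(−0.03)·[0.7343·4.2275 + 0.2657·15.0950] = 6.9043; exercise value = 7.8500 > continuation, so V_ud = 7.8500 (exercise)
Node dd (S = 14.7): continuation = e^(−0.03)·[0.7343·15.0950 + 0.2657·21.7100] = 16.3543; exercise value = 17.3000 > continuation, so V_dd = 17.3000 (exercise)
Node u (S = 34.5): continuation = e^(−0.03)·[0.7343·1.0899 + 0.2657·7.8500] = 2.8005; exercise value = 0.0000 ≤ continuation, so V_u = 2.8005
Node d (S = 21): continuation = e^(−0.03)·[0.7343·7.8500 + 0.2657·17.3000] = 10.0543; exercise value = 11.0000 > continuation, so V_d = 11.0000 (exercise)
Node 0 (S = 30): continuation = e^(−0.03)·[0.7343·2.8005 + 0.2657·11.0000] = 4.8316; exercise value = 2.0000 ≤ continuation, so V_0 = 4.8316

£4.83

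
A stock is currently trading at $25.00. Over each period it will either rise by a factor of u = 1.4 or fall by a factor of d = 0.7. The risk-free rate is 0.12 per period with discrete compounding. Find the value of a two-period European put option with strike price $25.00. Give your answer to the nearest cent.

Risk-neutral probability p = (1 + 0.12 − 0.7)/(1.4 − 0.7) = 0.4200/0.7000 = 0.6000
Terminal stock prices: S_uu = 49, S_ud = 24.5, S_dd = 12.25
Terminal payoffs (K − S): max(-24, 0) = 0, max(0.5, 0) = 0.5, max(12.75, 0) = 12.75
Node u (S = 35): V_u = 1/1.12·[0.6000·0.0000 + 0.4000·0.5000] = 0.1786
Node d (S = 17.5): V_d = 1/1.12·[0.6000·0.5000 + 0.4000·12.7500] = 4.8214
Node 0 (S = 25): V_0 = 1/1.12·[0.6000·0.1786 + 0.4000·4.8214] = 1.8176

$1.82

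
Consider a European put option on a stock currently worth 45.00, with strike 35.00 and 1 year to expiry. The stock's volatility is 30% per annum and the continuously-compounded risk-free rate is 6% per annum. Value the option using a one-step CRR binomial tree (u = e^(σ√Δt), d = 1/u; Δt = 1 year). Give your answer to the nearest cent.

CRR parameters: u = e^(σ√Δt) = e^(0.3·√1) = 1.3499, d = 1/u = 0.7408
Per-period rate: rΔt = 0.06·1 = 0.06, so R = e^0.06 = 1.0618
Risk-neutral probability p = (e^0.06 − 0.7408)/(1.3499 − 0.7408) = 0.3210/0.6090 = 0.5271
Terminal stock prices: S_u = 60.74, S_d = 33.34
Terminal payoffs (K − S): max(-25.74, 0) = 0, max(1.663, 0) = 1.663
Node 0 (S = 45): V_0 = e^(−0.06)·[0.5271·0.0000 + 0.4729·1.6632] = 0.7407

0.74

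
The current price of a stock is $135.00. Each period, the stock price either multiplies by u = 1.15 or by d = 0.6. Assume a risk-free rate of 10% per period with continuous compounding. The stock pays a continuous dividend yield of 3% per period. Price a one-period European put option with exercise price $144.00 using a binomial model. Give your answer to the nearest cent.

Per-period risk-free factor R = e^0.1 = 1.1052; dividend-adjusted growth = e^(0.1−0.03) = 1.0725.
Risk-neutral probability p = (1.0725 − 0.6)/(1.15 − 0.6) = 0.4725/0.5500 = 0.8591
Terminal stock prices: S_u = 155.2, S_d = 81
Terminal payoffs (K − S): max(-11.25, 0) = 0, max(63, 0) = 63
Node 0 (S = 135): V_0 = e^(−0.1)·[0.8591·0.0000 + 0.1409·63.0000] = 8.0316

$8.03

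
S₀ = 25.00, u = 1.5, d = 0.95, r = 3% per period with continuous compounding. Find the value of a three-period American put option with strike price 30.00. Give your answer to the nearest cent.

5.18

Risk-neutral probability p = (e^0.03 − 0.95)/(1.5 − 0.95) = 0.0805/0.5500 = 0.1463
Terminal stock prices: S_uuu = 84.38, S_uud = 53.44, S_udd = 33.84, S_ddd = 21.43
Terminal payoffs (K − S): max(-54.38, 0) = 0, max(-23.44, 0) = 0, max(-3.844, 0) = 0, max(8.566, 0) = 8.566
Node uu (S = 56.25): continuation = e^(−0.03)·[0.1463·0.0000 + 0.8537·0.0000] = 0.0000; exercise value = 0.0000 ≤ continuation, so V_uu = 0.0000
Node ud (S = 35.62): continuation = e^(−0.03)·[0.1463·0.0000 + 0.8537·0.0000] = 0.0000; exercise value = 0.0000 ≤ continuation, so V_ud = 0.0000
Node dd (S = 22.56): continuation = e^(−0.03)·[0.1463·0.0000 + 0.8537·8.5656] = 7.0965; exercise value = 7.4375 > continuation, so V_dd = 7.4375 (exercise)
Node u (S = 37.5): continuation = e^(−0.03)·[0.1463·0.0000 + 0.8537·0.0000] = 0.0000; exercise value = 0.0000 ≤ continuation, so V_u = 0.0000
Node d (S = 23.75): continuation = e^(−0.03)·[0.1463·0.0000 + 0.8537·7.4375] = 6.1619; exercise value = 6.2500 > continuation, so V_d = 6.2500 (exercise)
Node 0 (S = 25): continuation = e^(−0.03)·[0.1463·0.0000 + 0.8537·6.2500] = 5.1780; exercise value = 5.0000 ≤ continuation, so V_0 = 5.1780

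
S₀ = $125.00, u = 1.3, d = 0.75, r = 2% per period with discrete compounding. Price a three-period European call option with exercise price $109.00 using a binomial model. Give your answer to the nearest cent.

$35.61

Risk-neutral probability p = (1 + 0.02 − 0.75)/(1.3 − 0.75) = 0.2700/0.5500 = 0.4909
Terminal stock prices: S_uuu = 274.6, S_uud = 158.4, S_udd = 91.41, S_ddd = 52.73
Terminal payoffs (S − K): max(165.6, 0) = 165.6, max(49.44, 0) = 49.44, max(-17.59, 0) = 0, max(-56.27, 0) = 0
Node uu (S = 211.3): V_uu = 1/1.02·[0.4909·165.6250 + 0.5091·49.4375] = 104.3873
Node ud (S = 121.9): V_ud = 1/1.02·[0.4909·49.4375 + 0.5091·0.0000] = 23.7934
Node dd (S = 70.31): V_dd = 1/1.02·[0.4909·0.0000 + 0.5091·0.0000] = 0.0000
Node u (S = 162.5): V_u = 1/1.02·[0.4909·104.3873 + 0.5091·23.7934] = 62.1154
Node d (S = 93.75): V_d = 1/1.02·[0.4909·23.7934 + 0.5091·0.0000] = 11.4514
Node 0 (S = 125): V_0 = 1/1.02·[0.4909·62.1154 + 0.5091·11.4514] = 35.6106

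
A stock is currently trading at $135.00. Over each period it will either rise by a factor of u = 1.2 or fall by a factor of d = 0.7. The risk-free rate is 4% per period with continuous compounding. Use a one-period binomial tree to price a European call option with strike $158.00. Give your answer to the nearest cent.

$2.62

Risk-neutral probability p = (e^0.04 − 0.7)/(1.2 − 0.7) = 0.3408/0.5000 = 0.6816
Terminal stock prices: S_u = 162, S_d = 94.5
Terminal payoffs (S − K): max(4, 0) = 4, max(-63.5, 0) = 0
Node 0 (S = 135): V_0 = e^(−0.04)·[0.6816·4.0000 + 0.3184·0.0000] = 2.6196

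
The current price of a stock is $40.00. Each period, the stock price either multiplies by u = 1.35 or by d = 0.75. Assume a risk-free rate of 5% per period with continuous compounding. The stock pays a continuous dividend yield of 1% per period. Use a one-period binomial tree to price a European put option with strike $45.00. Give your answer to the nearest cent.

$7.35

Per-period risk-free factor R = e^0.05 = 1.0513; dividend-adjusted growth = e^(0.05−0.01) = 1.0408.
Risk-neutral probability p = (1.0408 − 0.75)/(1.35 − 0.75) = 0.2908/0.6000 = 0.4847
Terminal stock prices: S_u = 54, S_d = 30
Terminal payoffs (K − S): max(-9, 0) = 0, max(15, 0) = 15
Node 0 (S = 40): V_0 = e^(−0.05)·[0.4847·0.0000 + 0.5153·15.0000] = 7.3527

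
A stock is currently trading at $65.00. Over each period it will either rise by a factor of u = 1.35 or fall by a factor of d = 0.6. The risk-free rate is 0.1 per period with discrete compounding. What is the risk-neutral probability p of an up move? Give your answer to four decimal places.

Risk-neutral probability p = (1 + 0.1 − 0.6)/(1.35 − 0.6) = 0.5000/0.7500 = 0.6667

p = 0.6667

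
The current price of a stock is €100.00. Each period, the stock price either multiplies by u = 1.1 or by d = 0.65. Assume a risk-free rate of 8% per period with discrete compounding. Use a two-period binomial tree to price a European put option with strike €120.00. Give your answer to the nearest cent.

€3.66

Risk-neutral probability p = (1 + 0.08 − 0.65)/(1.1 − 0.65) = 0.4300/0.4500 = 0.9556
Terminal stock prices: S_uu = 121, S_ud = 71.5, S_dd = 42.25
Terminal payoffs (K − S): max(-1, 0) = 0, max(48.5, 0) = 48.5, max(77.75, 0) = 77.75
Node u (S = 110): V_u = 1/1.08·[0.9556·0.0000 + 0.0444·48.5000] = 1.9959
Node d (S = 65): V_d = 1/1.08·[0.9556·48.5000 + 0.0444·77.7500] = 46.1111
Node 0 (S = 100): V_0 = 1/1.08·[0.9556·1.9959 + 0.0444·46.1111] = 3.6635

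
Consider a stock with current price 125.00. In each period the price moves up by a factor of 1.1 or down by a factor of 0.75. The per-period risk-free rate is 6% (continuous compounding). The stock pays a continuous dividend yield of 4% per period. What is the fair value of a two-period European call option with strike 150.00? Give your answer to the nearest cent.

0.66

Per-period risk-free factor R = e^0.06 = 1.0618; dividend-adjusted growth = e^(0.06−0.04) = 1.0202.
Risk-neutral probability p = (1.0202 − 0.75)/(1.1 − 0.75) = 0.2702/0.3500 = 0.7720
Terminal stock prices: S_uu = 151.3, S_ud = 103.1, S_dd = 70.31
Terminal payoffs (S − K): max(1.25, 0) = 1.25, max(-46.88, 0) = 0, max(-79.69, 0) = 0
Node u (S = 137.5): V_u = e^(−0.06)·[0.7720·1.2500 + 0.2280·0.0000] = 0.9088
Node d (S = 93.75): V_d = e^(−0.06)·[0.7720·0.0000 + 0.2280·0.0000] = 0.0000
Node 0 (S = 125): V_0 = e^(−0.06)·[0.7720·0.9088 + 0.2280·0.0000] = 0.6607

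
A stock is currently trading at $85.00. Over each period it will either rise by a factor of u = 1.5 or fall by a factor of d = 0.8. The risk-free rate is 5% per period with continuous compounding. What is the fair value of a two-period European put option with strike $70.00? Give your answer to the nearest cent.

Risk-neutral probability p = (e^0.05 − 0.8)/(1.5 − 0.8) = 0.2513/0.7000 = 0.3590
Terminal stock prices: S_uu = 191.2, S_ud = 102, S_dd = 54.4
Terminal payoffs (K − S): max(-121.2, 0) = 0, max(-32, 0) = 0, max(15.6, 0) = 15.6
Node u (S = 127.5): V_u = e^(−0.05)·[0.3590·0.0000 + 0.6410·0.0000] = 0.0000
Node d (S = 68): V_d = e^(−0.05)·[0.3590·0.0000 + 0.6410·15.6000] = 9.5125
Node 0 (S = 85): V_0 = e^(−0.05)·[0.3590·0.0000 + 0.6410·9.5125] = 5.8005

$5.80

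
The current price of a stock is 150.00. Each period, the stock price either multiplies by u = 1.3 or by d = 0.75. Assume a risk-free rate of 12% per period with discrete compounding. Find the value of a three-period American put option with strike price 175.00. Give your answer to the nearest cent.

25.00

Risk-neutral probability p = (1 + 0.12 − 0.75)/(1.3 − 0.75) = 0.3700/0.5500 = 0.6727
Terminal stock prices: S_uuu = 329.6, S_uud = 190.1, S_udd = 109.7, S_ddd = 63.28
Terminal payoffs (K − S): max(-154.6, 0) = 0, max(-15.13, 0) = 0, max(65.31, 0) = 65.31, max(111.7, 0) = 111.7
Node uu (S = 253.5): continuation = 1/1.12·[0.6727·0.0000 + 0.3273·0.0000] = 0.0000; exercise value = 0.0000 ≤ continuation, so V_uu = 0.0000
Node ud (S = 146.2): continuation = 1/1.12·[0.6727·0.0000 + 0.3273·65.3125] = 19.0848; exercise value = 28.7500 > continuation, so V_ud = 28.7500 (exercise)
Node dd (S = 84.38): continuation = 1/1.12·[0.6727·65.3125 + 0.3273·111.7188] = 71.8750; exercise value = 90.6250 > continuation, so V_dd = 90.6250 (exercise)
Node u (S = 195): continuation = 1/1.12·[0.6727·0.0000 + 0.3273·28.7500] = 8.4010; exercise value = 0.0000 ≤ continuation, so V_u = 8.4010
Node d (S = 112.5): continuation = 1/1.12·[0.6727·28.7500 + 0.3273·90.6250] = 43.7500; exercise value = 62.5000 > continuation, so V_d = 62.5000 (exercise)
Node 0 (S = 150): continuation = 1/1.12·[0.6727·8.4010 + 0.3273·62.5000] = 23.3090; exercise value = 25.0000 > continuation, so V_0 = 25.0000 (exercise)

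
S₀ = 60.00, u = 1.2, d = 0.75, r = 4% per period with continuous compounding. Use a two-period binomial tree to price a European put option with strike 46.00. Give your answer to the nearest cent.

1.42

Risk-neutral probability p = (e^0.04 − 0.75)/(1.2 − 0.75) = 0.2908/0.4500 = 0.6462
Terminal stock prices: S_uu = 86.4, S_ud = 54, S_dd = 33.75
Terminal payoffs (K − S): max(-40.4, 0) = 0, max(-8, 0) = 0, max(12.25, 0) = 12.25
Node u (S = 72): V_u = e^(−0.04)·[0.6462·0.0000 + 0.3538·0.0000] = 0.0000
Node d (S = 45): V_d = e^(−0.04)·[0.6462·0.0000 + 0.3538·12.2500] = 4.1636
Node 0 (S = 60): V_0 = e^(−0.04)·[0.6462·0.0000 + 0.3538·4.1636] = 1.4151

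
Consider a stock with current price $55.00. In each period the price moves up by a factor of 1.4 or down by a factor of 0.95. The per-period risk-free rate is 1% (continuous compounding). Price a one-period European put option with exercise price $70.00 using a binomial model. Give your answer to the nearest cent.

Risk-neutral probability p = (e^0.01 − 0.95)/(1.4 − 0.95) = 0.0601/0.4500 = 0.1334
Terminal stock prices: S_u = 77, S_d = 52.25
Terminal payoffs (K − S): max(-7, 0) = 0, max(17.75, 0) = 17.75
Node 0 (S = 55): V_0 = e^(−0.01)·[0.1334·0.0000 + 0.8666·17.7500] = 15.2283

$15.23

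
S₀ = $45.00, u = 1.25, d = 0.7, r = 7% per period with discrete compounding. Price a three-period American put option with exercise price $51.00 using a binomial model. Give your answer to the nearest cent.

$8.42

Risk-neutral probability p = (1 + 0.07 − 0.7)/(1.25 − 0.7) = 0.3700/0.5500 = 0.6727
Terminal stock prices: S_uuu = 87.89, S_uud = 49.22, S_udd = 27.56, S_ddd = 15.43
Terminal payoffs (K − S): max(-36.89, 0) = 0, max(1.781, 0) = 1.781, max(23.44, 0) = 23.44, max(35.57, 0) = 35.57
Node uu (S = 70.31): continuation = 1/1.07·[0.6727·0.0000 + 0.3273·1.7812] = 0.5448; exercise value = 0.0000 ≤ continuation, so V_uu = 0.5448
Node ud (S = 39.38): continuation = 1/1.07·[0.6727·1.7812 + 0.3273·23.4375] = 8.2886; exercise value = 11.6250 > continuation, so V_ud = 11.6250 (exercise)
Node dd (S = 22.05): continuation = 1/1.07·[0.6727·23.4375 + 0.3273·35.5650] = 25.6136; exercise value = 28.9500 > continuation, so V_dd = 28.9500 (exercise)
Node u (S = 56.25): continuation = 1/1.07·[0.6727·0.5448 + 0.3273·11.6250] = 3.8982; exercise value = 0.0000 ≤ continuation, so V_u = 3.8982
Node d (S = 31.5): continuation = 1/1.07·[0.6727·11.6250 + 0.3273·28.9500] = 16.1636; exercise value = 19.5000 > continuation, so V_d = 19.5000 (exercise)
Node 0 (S = 45): continuation = 1/1.07·[0.6727·3.8982 + 0.3273·19.5000] = 8.4152; exercise value = 6.0000 ≤ continuation, so V_0 = 8.4152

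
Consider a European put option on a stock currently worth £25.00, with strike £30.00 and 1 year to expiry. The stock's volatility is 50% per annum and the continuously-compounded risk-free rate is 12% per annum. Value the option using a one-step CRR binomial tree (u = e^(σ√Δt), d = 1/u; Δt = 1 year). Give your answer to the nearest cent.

£6.58

CRR parameters: u = e^(σ√Δt) = e^(0.5·√1) = 1.6487, d = 1/u = 0.6065
Per-period rate: rΔt = 0.12·1 = 0.12, so R = e^0.12 = 1.1275
Risk-neutral probability p = (e^0.12 − 0.6065)/(1.6487 − 0.6065) = 0.5210/1.0422 = 0.4999
Terminal stock prices: S_u = 41.22, S_d = 15.16
Terminal payoffs (K − S): max(-11.22, 0) = 0, max(14.84, 0) = 14.84
Node 0 (S = 25): V_0 = e^(−0.12)·[0.4999·0.0000 + 0.5001·14.8367] = 6.5811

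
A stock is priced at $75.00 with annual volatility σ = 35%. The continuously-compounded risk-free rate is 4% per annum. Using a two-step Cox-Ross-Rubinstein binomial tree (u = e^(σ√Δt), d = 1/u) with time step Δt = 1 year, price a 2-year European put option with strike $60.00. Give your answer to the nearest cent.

CRR parameters: u = e^(σ√Δt) = e^(0.35·√1) = 1.4191, d = 1/u = 0.7047
Per-period rate: rΔt = 0.04·1 = 0.04, so R = e^0.04 = 1.0408
Risk-neutral probability p = (e^0.04 − 0.7047)/(1.4191 − 0.7047) = 0.3361/0.7144 = 0.4705
Terminal stock prices: S_uu = 151, S_ud = 75, S_dd = 37.24
Terminal payoffs (K − S): max(-91.03, 0) = 0, max(-15, 0) = 0, max(22.76, 0) = 22.76
Node u (S = 106.4): V_u = e^(−0.04)·[0.4705·0.0000 + 0.5295·0.0000] = 0.0000
Node d (S = 52.85): V_d = e^(−0.04)·[0.4705·0.0000 + 0.5295·22.7561] = 11.5767
Node 0 (S = 75): V_0 = e^(−0.04)·[0.4705·0.0000 + 0.5295·11.5767] = 5.8894

$5.89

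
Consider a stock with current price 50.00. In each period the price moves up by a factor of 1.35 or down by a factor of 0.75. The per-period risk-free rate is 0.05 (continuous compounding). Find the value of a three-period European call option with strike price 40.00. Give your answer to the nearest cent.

Risk-neutral probability p = (e^0.05 − 0.75)/(1.35 − 0.75) = 0.3013/0.6000 = 0.5021
Terminal stock prices: S_uuu = 123, S_uud = 68.34, S_udd = 37.97, S_ddd = 21.09
Terminal payoffs (S − K): max(83.02, 0) = 83.02, max(28.34, 0) = 28.34, max(-2.031, 0) = 0, max(-18.91, 0) = 0
Node uu (S = 91.13): V_uu = e^(−0.05)·[0.5021·83.0188 + 0.4979·28.3438] = 53.0758
Node ud (S = 50.62): V_ud = e^(−0.05)·[0.5021·28.3438 + 0.4979·0.0000] = 13.5378
Node dd (S = 28.12): V_dd = e^(−0.05)·[0.5021·0.0000 + 0.4979·0.0000] = 0.0000
Node u (S = 67.5): V_u = e^(−0.05)·[0.5021·53.0758 + 0.4979·13.5378] = 31.7621
Node d (S = 37.5): V_d = e^(−0.05)·[0.5021·13.5378 + 0.4979·0.0000] = 6.4661
Node 0 (S = 50): V_0 = e^(−0.05)·[0.5021·31.7621 + 0.4979·6.4661] = 18.2329

18.23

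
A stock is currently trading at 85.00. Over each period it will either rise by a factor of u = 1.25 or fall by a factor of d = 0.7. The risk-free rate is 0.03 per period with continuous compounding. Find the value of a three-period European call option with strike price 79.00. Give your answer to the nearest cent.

Risk-neutral probability p = (e^0.03 − 0.7)/(1.25 − 0.7) = 0.3305/0.5500 = 0.6008
Terminal stock prices: S_uuu = 166, S_uud = 92.97, S_udd = 52.06, S_ddd = 29.15
Terminal payoffs (S − K): max(87.02, 0) = 87.02, max(13.97, 0) = 13.97, max(-26.94, 0) = 0, max(-49.85, 0) = 0
Node uu (S = 132.8): V_uu = e^(−0.03)·[0.6008·87.0156 + 0.3992·13.9688] = 56.1473
Node ud (S = 74.38): V_ud = e^(−0.03)·[0.6008·13.9688 + 0.3992·0.0000] = 8.1447
Node dd (S = 41.65): V_dd = e^(−0.03)·[0.6008·0.0000 + 0.3992·0.0000] = 0.0000
Node u (S = 106.2): V_u = e^(−0.03)·[0.6008·56.1473 + 0.3992·8.1447] = 35.8929
Node d (S = 59.5): V_d = e^(−0.03)·[0.6008·8.1447 + 0.3992·0.0000] = 4.7490
Node 0 (S = 85): V_0 = e^(−0.03)·[0.6008·35.8929 + 0.3992·4.7490] = 22.7677

22.77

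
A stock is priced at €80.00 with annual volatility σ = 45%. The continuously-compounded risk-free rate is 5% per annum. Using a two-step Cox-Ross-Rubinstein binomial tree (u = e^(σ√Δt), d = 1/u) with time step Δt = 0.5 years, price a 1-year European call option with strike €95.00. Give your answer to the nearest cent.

€11.32

CRR parameters: u = e^(σ√Δt) = e^(0.45·√0.5) = 1.3746, d = 1/u = 0.7275
Per-period rate: rΔt = 0.05·0.5 = 0.025, so R = e^0.025 = 1.0253
Risk-neutral probability p = (e^0.025 − 0.7275)/(1.3746 − 0.7275) = 0.2979/0.6472 = 0.4602
Terminal stock prices: S_uu = 151.2, S_ud = 80, S_dd = 42.34
Terminal payoffs (S − K): max(56.17, 0) = 56.17, max(-15, 0) = 0, max(-52.66, 0) = 0
Node u (S = 110): V_u = e^(−0.025)·[0.4602·56.1727 + 0.5398·0.0000] = 25.2141
Node d (S = 58.2): V_d = e^(−0.025)·[0.4602·0.0000 + 0.5398·0.0000] = 0.0000
Node 0 (S = 80): V_0 = e^(−0.025)·[0.4602·25.2141 + 0.5398·0.0000] = 11.3178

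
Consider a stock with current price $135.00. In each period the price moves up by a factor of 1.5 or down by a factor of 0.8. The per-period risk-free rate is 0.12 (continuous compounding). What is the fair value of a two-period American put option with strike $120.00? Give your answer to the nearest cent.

$7.48

Risk-neutral probability p = (e^0.12 − 0.8)/(1.5 − 0.8) = 0.3275/0.7000 = 0.4679
Terminal stock prices: S_uu = 303.8, S_ud = 162, S_dd = 86.4
Terminal payoffs (K − S): max(-183.8, 0) = 0, max(-42, 0) = 0, max(33.6, 0) = 33.6
Node u (S = 202.5): continuation = e^(−0.12)·[0.4679·0.0000 + 0.5321·0.0000] = 0.0000; exercise value = 0.0000 ≤ continuation, so V_u = 0.0000
Node d (S = 108): continuation = e^(−0.12)·[0.4679·0.0000 + 0.5321·33.6000] = 15.8583; exercise value = 12.0000 ≤ continuation, so V_d = 15.8583
Node 0 (S = 135): continuation = e^(−0.12)·[0.4679·0.0000 + 0.5321·15.8583] = 7.4847; exercise value = 0.0000 ≤ continuation, so V_0 = 7.4847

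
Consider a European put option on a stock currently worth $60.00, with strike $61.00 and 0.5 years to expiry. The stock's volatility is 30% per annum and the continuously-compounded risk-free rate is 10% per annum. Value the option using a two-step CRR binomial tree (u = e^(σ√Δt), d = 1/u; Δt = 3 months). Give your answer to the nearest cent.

$3.71

CRR parameters: u = e^(σ√Δt) = e^(0.3·√0.25) = 1.1618, d = 1/u = 0.8607
Per-period rate: rΔt = 0.1·0.25 = 0.025, so R = e^0.025 = 1.0253
Risk-neutral probability p = (e^0.025 − 0.8607)/(1.1618 − 0.8607) = 0.1646/0.3011 = 0.5466
Terminal stock prices: S_uu = 80.99, S_ud = 60, S_dd = 44.45
Terminal payoffs (K − S): max(-19.99, 0) = 0, max(1, 0) = 1, max(16.55, 0) = 16.55
Node u (S = 69.71): V_u = e^(−0.025)·[0.5466·0.0000 + 0.4534·1.0000] = 0.4422
Node d (S = 51.64): V_d = e^(−0.025)·[0.5466·1.0000 + 0.4534·16.5509] = 7.8514
Node 0 (S = 60): V_0 = e^(−0.025)·[0.5466·0.4422 + 0.4534·7.8514] = 3.7074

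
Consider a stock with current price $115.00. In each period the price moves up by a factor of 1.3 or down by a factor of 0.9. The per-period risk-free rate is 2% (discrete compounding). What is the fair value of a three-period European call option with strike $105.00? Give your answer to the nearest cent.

$22.90

Risk-neutral probability p = (1 + 0.02 − 0.9)/(1.3 − 0.9) = 0.1200/0.4000 = 0.3000
Terminal stock prices: S_uuu = 252.7, S_uud = 174.9, S_udd = 121.1, S_ddd = 83.84
Terminal payoffs (S − K): max(147.7, 0) = 147.7, max(69.92, 0) = 69.92, max(16.1, 0) = 16.1, max(-21.16, 0) = 0
Node uu (S = 194.4): V_uu = 1/1.02·[0.3000·147.6550 + 0.7000·69.9150] = 91.4088
Node ud (S = 134.6): V_ud = 1/1.02·[0.3000·69.9150 + 0.7000·16.0950] = 31.6088
Node dd (S = 93.15): V_dd = 1/1.02·[0.3000·16.0950 + 0.7000·0.0000] = 4.7338
Node u (S = 149.5): V_u = 1/1.02·[0.3000·91.4088 + 0.7000·31.6088] = 48.5773
Node d (S = 103.5): V_d = 1/1.02·[0.3000·31.6088 + 0.7000·4.7338] = 12.5454
Node 0 (S = 115): V_0 = 1/1.02·[0.3000·48.5773 + 0.7000·12.5454] = 22.8970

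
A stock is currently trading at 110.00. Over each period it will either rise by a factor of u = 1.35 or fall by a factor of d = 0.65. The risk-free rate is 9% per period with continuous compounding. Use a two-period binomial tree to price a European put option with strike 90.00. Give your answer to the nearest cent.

4.86

Risk-neutral probability p = (e^0.09 − 0.65)/(1.35 − 0.65) = 0.4442/0.7000 = 0.6345
Terminal stock prices: S_uu = 200.5, S_ud = 96.53, S_dd = 46.48
Terminal payoffs (K − S): max(-110.5, 0) = 0, max(-6.525, 0) = 0, max(43.52, 0) = 43.52
Node u (S = 148.5): V_u = e^(−0.09)·[0.6345·0.0000 + 0.3655·0.0000] = 0.0000
Node d (S = 71.5): V_d = e^(−0.09)·[0.6345·0.0000 + 0.3655·43.5250] = 14.5378
Node 0 (S = 110): V_0 = e^(−0.09)·[0.6345·0.0000 + 0.3655·14.5378] = 4.8558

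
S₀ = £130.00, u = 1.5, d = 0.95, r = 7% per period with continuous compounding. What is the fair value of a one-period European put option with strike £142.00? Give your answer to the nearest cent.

Risk-neutral probability p = (e^0.07 − 0.95)/(1.5 − 0.95) = 0.1225/0.5500 = 0.2227
Terminal stock prices: S_u = 195, S_d = 123.5
Terminal payoffs (K − S): max(-53, 0) = 0, max(18.5, 0) = 18.5
Node 0 (S = 130): V_0 = e^(−0.07)·[0.2227·0.0000 + 0.7773·18.5000] = 13.4071

£13.41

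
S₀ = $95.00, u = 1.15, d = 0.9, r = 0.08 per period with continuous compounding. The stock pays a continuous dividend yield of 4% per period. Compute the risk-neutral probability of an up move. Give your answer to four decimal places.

Per-period risk-free factor R = e^0.08 = 1.0833; dividend-adjusted growth = e^(0.08−0.04) = 1.0408.
Risk-neutral probability p = (1.0408 − 0.9)/(1.15 − 0.9) = 0.1408/0.2500 = 0.5632

p = 0.5632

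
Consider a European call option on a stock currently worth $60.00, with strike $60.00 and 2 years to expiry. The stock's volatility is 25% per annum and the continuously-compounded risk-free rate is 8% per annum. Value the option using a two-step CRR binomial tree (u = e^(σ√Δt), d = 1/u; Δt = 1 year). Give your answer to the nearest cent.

$12.05

CRR parameters: u = e^(σ√Δt) = e^(0.25·√1) = 1.2840, d = 1/u = 0.7788
Per-period rate: rΔt = 0.08·1 = 0.08, so R = e^0.08 = 1.0833
Risk-neutral probability p = (e^0.08 − 0.7788)/(1.2840 − 0.7788) = 0.3045/0.5052 = 0.6027
Terminal stock prices: S_uu = 98.92, S_ud = 60, S_dd = 36.39
Terminal payoffs (S − K): max(38.92, 0) = 38.92, max(0, 0) = 0, max(-23.61, 0) = 0
Node u (S = 77.04): V_u = e^(−0.08)·[0.6027·38.9233 + 0.3973·0.0000] = 21.6545
Node d (S = 46.73): V_d = e^(−0.08)·[0.6027·0.0000 + 0.3973·0.0000] = 0.0000
Node 0 (S = 60): V_0 = e^(−0.08)·[0.6027·21.6545 + 0.3973·0.0000] = 12.0473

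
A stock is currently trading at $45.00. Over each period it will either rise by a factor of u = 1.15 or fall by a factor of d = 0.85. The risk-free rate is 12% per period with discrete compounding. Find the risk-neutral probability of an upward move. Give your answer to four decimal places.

p = 0.9000

Risk-neutral probability p = (1 + 0.12 − 0.85)/(1.15 − 0.85) = 0.2700/0.3000 = 0.9000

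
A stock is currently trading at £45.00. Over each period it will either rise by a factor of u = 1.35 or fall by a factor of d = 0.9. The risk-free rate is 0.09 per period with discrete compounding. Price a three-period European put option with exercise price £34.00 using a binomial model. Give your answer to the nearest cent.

Risk-neutral probability p = (1 + 0.09 − 0.9)/(1.35 − 0.9) = 0.1900/0.4500 = 0.4222
Terminal stock prices: S_uuu = 110.7, S_uud = 73.81, S_udd = 49.21, S_ddd = 32.81
Terminal payoffs (K − S): max(-76.72, 0) = 0, max(-39.81, 0) = 0, max(-15.21, 0) = 0, max(1.195, 0) = 1.195
Node uu (S = 82.01): V_uu = 1/1.09·[0.4222·0.0000 + 0.5778·0.0000] = 0.0000
Node ud (S = 54.68): V_ud = 1/1.09·[0.4222·0.0000 + 0.5778·0.0000] = 0.0000
Node dd (S = 36.45): V_dd = 1/1.09·[0.4222·0.0000 + 0.5778·1.1950] = 0.6334
Node u (S = 60.75): V_u = 1/1.09·[0.4222·0.0000 + 0.5778·0.0000] = 0.0000
Node d (S = 40.5): V_d = 1/1.09·[0.4222·0.0000 + 0.5778·0.6334] = 0.3358
Node 0 (S = 45): V_0 = 1/1.09·[0.4222·0.0000 + 0.5778·0.3358] = 0.1780

£0.18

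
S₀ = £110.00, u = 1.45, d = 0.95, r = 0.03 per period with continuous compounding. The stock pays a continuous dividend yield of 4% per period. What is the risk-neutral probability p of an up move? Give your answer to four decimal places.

Per-period risk-free factor R = e^0.03 = 1.0305; dividend-adjusted growth = e^(0.03−0.04) = 0.9900.
Risk-neutral probability p = (0.9900 − 0.95)/(1.45 − 0.95) = 0.0400/0.5000 = 0.0801

p = 0.0801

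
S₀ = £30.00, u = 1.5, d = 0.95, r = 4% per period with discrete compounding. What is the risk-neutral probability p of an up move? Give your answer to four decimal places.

Risk-neutral probability p = (1 + 0.04 − 0.95)/(1.5 − 0.95) = 0.0900/0.5500 = 0.1636

p = 0.1636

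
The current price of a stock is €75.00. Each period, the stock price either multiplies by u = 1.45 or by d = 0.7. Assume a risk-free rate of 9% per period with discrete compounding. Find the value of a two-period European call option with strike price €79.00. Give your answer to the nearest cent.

Risk-neutral probability p = (1 + 0.09 − 0.7)/(1.45 − 0.7) = 0.3900/0.7500 = 0.5200
Terminal stock prices: S_uu = 157.7, S_ud = 76.12, S_dd = 36.75
Terminal payoffs (S − K): max(78.69, 0) = 78.69, max(-2.875, 0) = 0, max(-42.25, 0) = 0
Node u (S = 108.8): V_u = 1/1.09·[0.5200·78.6875 + 0.4800·0.0000] = 37.5390
Node d (S = 52.5): V_d = 1/1.09·[0.5200·0.0000 + 0.4800·0.0000] = 0.0000
Node 0 (S = 75): V_0 = 1/1.09·[0.5200·37.5390 + 0.4800·0.0000] = 17.9085

€17.91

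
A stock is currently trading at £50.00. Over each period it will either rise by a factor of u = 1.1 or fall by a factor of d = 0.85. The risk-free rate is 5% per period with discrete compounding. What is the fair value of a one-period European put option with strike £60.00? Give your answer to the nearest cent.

£7.14

Risk-neutral probability p = (1 + 0.05 − 0.85)/(1.1 − 0.85) = 0.2000/0.2500 = 0.8000
Terminal stock prices: S_u = 55, S_d = 42.5
Terminal payoffs (K − S): max(5, 0) = 5, max(17.5, 0) = 17.5
Node 0 (S = 50): V_0 = 1/1.05·[0.8000·5.0000 + 0.2000·17.5000] = 7.1429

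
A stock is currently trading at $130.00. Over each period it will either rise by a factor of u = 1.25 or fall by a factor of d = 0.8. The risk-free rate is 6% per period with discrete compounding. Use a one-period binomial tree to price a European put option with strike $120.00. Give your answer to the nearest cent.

$6.37

Risk-neutral probability p = (1 + 0.06 − 0.8)/(1.25 − 0.8) = 0.2600/0.4500 = 0.5778
Terminal stock prices: S_u = 162.5, S_d = 104
Terminal payoffs (K − S): max(-42.5, 0) = 0, max(16, 0) = 16
Node 0 (S = 130): V_0 = 1/1.06·[0.5778·0.0000 + 0.4222·16.0000] = 6.3732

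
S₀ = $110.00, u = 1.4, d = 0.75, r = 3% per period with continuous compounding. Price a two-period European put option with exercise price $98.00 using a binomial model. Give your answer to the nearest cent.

Risk-neutral probability p = (e^0.03 − 0.75)/(1.4 − 0.75) = 0.2805/0.6500 = 0.4315
Terminal stock prices: S_uu = 215.6, S_ud = 115.5, S_dd = 61.88
Terminal payoffs (K − S): max(-117.6, 0) = 0, max(-17.5, 0) = 0, max(36.12, 0) = 36.12
Node u (S = 154): V_u = e^(−0.03)·[0.4315·0.0000 + 0.5685·0.0000] = 0.0000
Node d (S = 82.5): V_d = e^(−0.03)·[0.4315·0.0000 + 0.5685·36.1250] = 19.9312
Node 0 (S = 110): V_0 = e^(−0.03)·[0.4315·0.0000 + 0.5685·19.9312] = 10.9966

$11.00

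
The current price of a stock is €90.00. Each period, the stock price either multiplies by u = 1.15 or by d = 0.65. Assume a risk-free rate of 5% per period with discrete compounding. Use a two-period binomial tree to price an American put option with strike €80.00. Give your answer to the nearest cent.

Risk-neutral probability p = (1 + 0.05 − 0.65)/(1.15 − 0.65) = 0.4000/0.5000 = 0.8000
Terminal stock prices: S_uu = 119, S_ud = 67.27, S_dd = 38.03
Terminal payoffs (K − S): max(-39.02, 0) = 0, max(12.73, 0) = 12.73, max(41.97, 0) = 41.97
Node u (S = 103.5): continuation = 1/1.05·[0.8000·0.0000 + 0.2000·12.7250] = 2.4238; exercise value = 0.0000 ≤ continuation, so V_u = 2.4238
Node d (S = 58.5): continuation = 1/1.05·[0.8000·12.7250 + 0.2000·41.9750] = 17.6905; exercise value = 21.5000 > continuation, so V_d = 21.5000 (exercise)
Node 0 (S = 90): continuation = 1/1.05·[0.8000·2.4238 + 0.2000·21.5000] = 5.9420; exercise value = 0.0000 ≤ continuation, so V_0 = 5.9420

€5.94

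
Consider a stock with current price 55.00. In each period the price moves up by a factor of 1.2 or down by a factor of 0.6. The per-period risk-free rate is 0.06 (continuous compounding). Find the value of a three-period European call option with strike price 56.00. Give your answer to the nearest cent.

Risk-neutral probability p = (e^0.06 − 0.6)/(1.2 − 0.6) = 0.4618/0.6000 = 0.7697
Terminal stock prices: S_uuu = 95.04, S_uud = 47.52, S_udd = 23.76, S_ddd = 11.88
Terminal payoffs (S − K): max(39.04, 0) = 39.04, max(-8.48, 0) = 0, max(-32.24, 0) = 0, max(-44.12, 0) = 0
Node uu (S = 79.2): V_uu = e^(−0.06)·[0.7697·39.0400 + 0.2303·0.0000] = 28.3002
Node ud (S = 39.6): V_ud = e^(−0.06)·[0.7697·0.0000 + 0.2303·0.0000] = 0.0000
Node dd (S = 19.8): V_dd = e^(−0.06)·[0.7697·0.0000 + 0.2303·0.0000] = 0.0000
Node u (S = 66): V_u = e^(−0.06)·[0.7697·28.3002 + 0.2303·0.0000] = 20.5149
Node d (S = 33): V_d = e^(−0.06)·[0.7697·0.0000 + 0.2303·0.0000] = 0.0000
Node 0 (S = 55): V_0 = e^(−0.06)·[0.7697·20.5149 + 0.2303·0.0000] = 14.8713

14.87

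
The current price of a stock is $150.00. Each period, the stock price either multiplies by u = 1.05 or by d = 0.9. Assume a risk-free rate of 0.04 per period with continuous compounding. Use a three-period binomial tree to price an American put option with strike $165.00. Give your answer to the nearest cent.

Risk-neutral probability p = (e^0.04 − 0.9)/(1.05 − 0.9) = 0.1408/0.1500 = 0.9387
Terminal stock prices: S_uuu = 173.6, S_uud = 148.8, S_udd = 127.6, S_ddd = 109.4
Terminal payoffs (K − S): max(-8.644, 0) = 0, max(16.16, 0) = 16.16, max(37.42, 0) = 37.42, max(55.65, 0) = 55.65
Node uu (S = 165.4): continuation = e^(−0.04)·[0.9387·0.0000 + 0.0613·16.1625] = 0.9513; exercise value = 0.0000 ≤ continuation, so V_uu = 0.9513
Node ud (S = 141.8): continuation = e^(−0.04)·[0.9387·16.1625 + 0.0613·37.4250] = 16.7803; exercise value = 23.2500 > continuation, so V_ud = 23.2500 (exercise)
Node dd (S = 121.5): continuation = e^(−0.04)·[0.9387·37.4250 + 0.0613·55.6500] = 37.0303; exercise value = 43.5000 > continuation, so V_dd = 43.5000 (exercise)
Node u (S = 157.5): continuation = e^(−0.04)·[0.9387·0.9513 + 0.0613·23.2500] = 2.2265; exercise value = 7.5000 > continuation, so V_u = 7.5000 (exercise)
Node d (S = 135): continuation = e^(−0.04)·[0.9387·23.2500 + 0.0613·43.5000] = 23.5303; exercise value = 30.0000 > continuation, so V_d = 30.0000 (exercise)
Node 0 (S = 150): continuation = e^(−0.04)·[0.9387·7.5000 + 0.0613·30.0000] = 8.5303; exercise value = 15.0000 > continuation, so V_0 = 15.0000 (exercise)

$15.00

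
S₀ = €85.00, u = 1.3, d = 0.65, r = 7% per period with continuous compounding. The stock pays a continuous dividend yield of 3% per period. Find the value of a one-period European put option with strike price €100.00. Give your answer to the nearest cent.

€16.64

Per-period risk-free factor R = e^0.07 = 1.0725; dividend-adjusted growth = e^(0.07−0.03) = 1.0408.
Risk-neutral probability p = (1.0408 − 0.65)/(1.3 − 0.65) = 0.3908/0.6500 = 0.6012
Terminal stock prices: S_u = 110.5, S_d = 55.25
Terminal payoffs (K − S): max(-10.5, 0) = 0, max(44.75, 0) = 44.75
Node 0 (S = 85): V_0 = e^(−0.07)·[0.6012·0.0000 + 0.3988·44.7500] = 16.6378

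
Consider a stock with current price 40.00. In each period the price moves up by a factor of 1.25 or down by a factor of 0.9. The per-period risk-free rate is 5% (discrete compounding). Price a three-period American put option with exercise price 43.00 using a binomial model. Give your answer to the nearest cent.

Risk-neutral probability p = (1 + 0.05 − 0.9)/(1.25 − 0.9) = 0.1500/0.3500 = 0.4286
Terminal stock prices: S_uuu = 78.12, S_uud = 56.25, S_udd = 40.5, S_ddd = 29.16
Terminal payoffs (K − S): max(-35.12, 0) = 0, max(-13.25, 0) = 0, max(2.5, 0) = 2.5, max(13.84, 0) = 13.84
Node uu (S = 62.5): continuation = 1/1.05·[0.4286·0.0000 + 0.5714·0.0000] = 0.0000; exercise value = 0.0000 ≤ continuation, so V_uu = 0.0000
Node ud (S = 45): continuation = 1/1.05·[0.4286·0.0000 + 0.5714·2.5000] = 1.3605; exercise value = 0.0000 ≤ continuation, so V_ud = 1.3605
Node dd (S = 32.4): continuation = 1/1.05·[0.4286·2.5000 + 0.5714·13.8400] = 8.5524; exercise value = 10.6000 > continuation, so V_dd = 10.6000 (exercise)
Node u (S = 50): continuation = 1/1.05·[0.4286·0.0000 + 0.5714·1.3605] = 0.7404; exercise value = 0.0000 ≤ continuation, so V_u = 0.7404
Node d (S = 36): continuation = 1/1.05·[0.4286·1.3605 + 0.5714·10.6000] = 6.3240; exercise value = 7.0000 > continuation, so V_d = 7.0000 (exercise)
Node 0 (S = 40): continuation = 1/1.05·[0.4286·0.7404 + 0.5714·7.0000] = 4.1117; exercise value = 3.0000 ≤ continuation, so V_0 = 4.1117

4.11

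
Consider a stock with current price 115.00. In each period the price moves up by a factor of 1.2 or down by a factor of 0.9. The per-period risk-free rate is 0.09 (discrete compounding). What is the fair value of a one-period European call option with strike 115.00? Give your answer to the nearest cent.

13.36

Risk-neutral probability p = (1 + 0.09 − 0.9)/(1.2 − 0.9) = 0.1900/0.3000 = 0.6333
Terminal stock prices: S_u = 138, S_d = 103.5
Terminal payoffs (S − K): max(23, 0) = 23, max(-11.5, 0) = 0
Node 0 (S = 115): V_0 = 1/1.09·[0.6333·23.0000 + 0.3667·0.0000] = 13.3639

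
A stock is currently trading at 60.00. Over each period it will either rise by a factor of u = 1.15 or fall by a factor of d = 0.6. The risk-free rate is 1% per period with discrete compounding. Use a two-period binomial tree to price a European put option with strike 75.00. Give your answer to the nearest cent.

15.89

Risk-neutral probability p = (1 + 0.01 − 0.6)/(1.15 − 0.6) = 0.4100/0.5500 = 0.7455
Terminal stock prices: S_uu = 79.35, S_ud = 41.4, S_dd = 21.6
Terminal payoffs (K − S): max(-4.35, 0) = 0, max(33.6, 0) = 33.6, max(53.4, 0) = 53.4
Node u (S = 69): V_u = 1/1.01·[0.7455·0.0000 + 0.2545·33.6000] = 8.4680
Node d (S = 36): V_d = 1/1.01·[0.7455·33.6000 + 0.2545·53.4000] = 38.2574
Node 0 (S = 60): V_0 = 1/1.01·[0.7455·8.4680 + 0.2545·38.2574] = 15.8919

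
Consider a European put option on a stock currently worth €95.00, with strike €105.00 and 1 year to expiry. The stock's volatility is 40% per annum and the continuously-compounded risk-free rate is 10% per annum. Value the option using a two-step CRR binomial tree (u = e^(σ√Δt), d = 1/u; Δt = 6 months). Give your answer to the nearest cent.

€15.19

CRR parameters: u = e^(σ√Δt) = e^(0.4·√0.5) = 1.3269, d = 1/u = 0.7536
Per-period rate: rΔt = 0.1·0.5 = 0.05, so R = e^0.05 = 1.0513
Risk-neutral probability p = (e^0.05 − 0.7536)/(1.3269 − 0.7536) = 0.2976/0.5733 = 0.5192
Terminal stock prices: S_uu = 167.3, S_ud = 95, S_dd = 53.96
Terminal payoffs (K − S): max(-62.26, 0) = 0, max(10, 0) = 10, max(51.04, 0) = 51.04
Node u (S = 126.1): V_u = e^(−0.05)·[0.5192·0.0000 + 0.4808·10.0000] = 4.5736
Node d (S = 71.6): V_d = e^(−0.05)·[0.5192·10.0000 + 0.4808·51.0428] = 28.2834
Node 0 (S = 95): V_0 = e^(−0.05)·[0.5192·4.5736 + 0.4808·28.2834] = 15.1944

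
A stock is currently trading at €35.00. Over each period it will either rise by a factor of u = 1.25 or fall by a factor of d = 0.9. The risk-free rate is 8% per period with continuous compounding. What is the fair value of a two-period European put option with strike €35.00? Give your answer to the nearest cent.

Risk-neutral probability p = (e^0.08 − 0.9)/(1.25 − 0.9) = 0.1833/0.3500 = 0.5237
Terminal stock prices: S_uu = 54.69, S_ud = 39.38, S_dd = 28.35
Terminal payoffs (K − S): max(-19.69, 0) = 0, max(-4.375, 0) = 0, max(6.65, 0) = 6.65
Node u (S = 43.75): V_u = e^(−0.08)·[0.5237·0.0000 + 0.4763·0.0000] = 0.0000
Node d (S = 31.5): V_d = e^(−0.08)·[0.5237·0.0000 + 0.4763·6.6500] = 2.9240
Node 0 (S = 35): V_0 = e^(−0.08)·[0.5237·0.0000 + 0.4763·2.9240] = 1.2857

€1.29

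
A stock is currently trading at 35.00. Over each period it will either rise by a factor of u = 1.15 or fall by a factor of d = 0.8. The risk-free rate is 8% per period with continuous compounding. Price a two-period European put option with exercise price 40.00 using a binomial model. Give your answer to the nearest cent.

2.60

Risk-neutral probability p = (e^0.08 − 0.8)/(1.15 − 0.8) = 0.2833/0.3500 = 0.8094
Terminal stock prices: S_uu = 46.29, S_ud = 32.2, S_dd = 22.4
Terminal payoffs (K − S): max(-6.287, 0) = 0, max(7.8, 0) = 7.8, max(17.6, 0) = 17.6
Node u (S = 40.25): V_u = e^(−0.08)·[0.8094·0.0000 + 0.1906·7.8000] = 1.3724
Node d (S = 28): V_d = e^(−0.08)·[0.8094·7.8000 + 0.1906·17.6000] = 8.9247
Node 0 (S = 35): V_0 = e^(−0.08)·[0.8094·1.3724 + 0.1906·8.9247] = 2.5958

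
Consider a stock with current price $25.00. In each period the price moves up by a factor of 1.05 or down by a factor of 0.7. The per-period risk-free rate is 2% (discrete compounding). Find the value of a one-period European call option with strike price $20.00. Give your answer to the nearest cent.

$5.60

Risk-neutral probability p = (1 + 0.02 − 0.7)/(1.05 − 0.7) = 0.3200/0.3500 = 0.9143
Terminal stock prices: S_u = 26.25, S_d = 17.5
Terminal payoffs (S − K): max(6.25, 0) = 6.25, max(-2.5, 0) = 0
Node 0 (S = 25): V_0 = 1/1.02·[0.9143·6.2500 + 0.0857·0.0000] = 5.6022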